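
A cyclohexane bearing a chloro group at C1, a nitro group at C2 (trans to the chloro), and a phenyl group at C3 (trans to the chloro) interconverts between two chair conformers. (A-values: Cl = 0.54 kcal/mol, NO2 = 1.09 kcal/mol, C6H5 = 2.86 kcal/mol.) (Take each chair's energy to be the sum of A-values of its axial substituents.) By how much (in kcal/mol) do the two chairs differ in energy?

1.23 kcal/mol

Chair I (chloro axial, nitro axial, phenyl equatorial): E = 1.63 kcal/mol.
Chair II (chloro equatorial, nitro equatorial, phenyl axial): E = 2.86 kcal/mol.
ΔE = 2.86 − 1.63 = 1.23 kcal/mol; chair I is more stable.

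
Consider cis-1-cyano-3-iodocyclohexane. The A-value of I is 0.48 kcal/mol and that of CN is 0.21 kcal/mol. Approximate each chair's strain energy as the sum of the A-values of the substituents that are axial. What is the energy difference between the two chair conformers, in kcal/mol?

C1 and C3 have the same parity, so for the cis isomer the two substituents are e,e in one chair and a,a in the other.
Chair I (iodo axial, cyano axial): E = 0.69 kcal/mol.
Chair II (iodo equatorial, cyano equatorial): E = 0.00 kcal/mol.
ΔE = 0.69 − 0.00 = 0.69 kcal/mol; chair II is more stable.

0.69 kcal/mol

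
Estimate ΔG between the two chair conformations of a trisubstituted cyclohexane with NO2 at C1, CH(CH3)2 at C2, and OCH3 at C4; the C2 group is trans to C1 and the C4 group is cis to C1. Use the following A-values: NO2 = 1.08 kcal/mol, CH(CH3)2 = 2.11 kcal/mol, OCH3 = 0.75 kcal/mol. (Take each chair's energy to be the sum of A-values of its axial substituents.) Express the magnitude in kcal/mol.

Chair I (nitro axial, isopropyl axial, methoxy equatorial): E = 3.19 kcal/mol.
Chair II (nitro equatorial, isopropyl equatorial, methoxy axial): E = 0.75 kcal/mol.
ΔE = 3.19 − 0.75 = 2.44 kcal/mol; chair II is more stable.

2.44 kcal/mol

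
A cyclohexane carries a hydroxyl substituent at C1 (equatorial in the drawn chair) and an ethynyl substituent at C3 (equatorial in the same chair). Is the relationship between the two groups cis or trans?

C1 and C3 have the same parity, so their axial bonds point in the same direction.
With same-parity carbons, two substituents on the same face are both axial or both equatorial; opposite faces give one of each.
Here the groups are equatorial/equatorial → same face → cis.

cis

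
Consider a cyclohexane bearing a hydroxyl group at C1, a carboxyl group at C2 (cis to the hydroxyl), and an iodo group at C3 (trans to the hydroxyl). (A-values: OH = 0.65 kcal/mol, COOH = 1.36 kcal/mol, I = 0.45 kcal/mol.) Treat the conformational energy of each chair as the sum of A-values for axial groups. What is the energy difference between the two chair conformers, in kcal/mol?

1.16 kcal/mol

Chair I (hydroxyl axial, carboxyl equatorial, iodo equatorial): E = 0.65 kcal/mol.
Chair II (hydroxyl equatorial, carboxyl axial, iodo axial): E = 1.81 kcal/mol.
ΔE = 1.81 − 0.65 = 1.16 kcal/mol; chair I is more stable.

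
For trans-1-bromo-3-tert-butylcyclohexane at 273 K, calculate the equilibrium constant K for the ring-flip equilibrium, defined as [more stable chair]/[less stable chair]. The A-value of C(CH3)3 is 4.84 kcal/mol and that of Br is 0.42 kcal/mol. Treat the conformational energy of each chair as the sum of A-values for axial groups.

K ≈ 3457

C1 and C3 have the same parity, so for the trans isomer the two substituents are one axial and one equatorial in each chair.
Chair I (tert-butyl axial, bromo equatorial): E = 4.84 kcal/mol; chair II (tert-butyl equatorial, bromo axial): E = 0.42 kcal/mol.
ΔG = 4.42 kcal/mol between the two chairs.
K = exp(ΔG/RT) with R = 1.987×10⁻³ kcal mol⁻¹ K⁻¹ and T = 273 K gives K ≈ 3.46e+03.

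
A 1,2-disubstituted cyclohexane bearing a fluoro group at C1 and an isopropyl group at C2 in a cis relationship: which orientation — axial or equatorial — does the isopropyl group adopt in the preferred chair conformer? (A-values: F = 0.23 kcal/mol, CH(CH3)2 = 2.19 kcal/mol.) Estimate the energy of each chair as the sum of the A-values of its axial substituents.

C1 and C2 have opposite parity, so for the cis isomer the two substituents are one axial and one equatorial in each chair.
Chair I (fluoro axial, isopropyl equatorial): E = 0.23 kcal/mol.
Chair II (fluoro equatorial, isopropyl axial): E = 2.19 kcal/mol.
Chair I is the more stable (lower-energy) conformer, and in that chair the isopropyl group is equatorial.

equatorial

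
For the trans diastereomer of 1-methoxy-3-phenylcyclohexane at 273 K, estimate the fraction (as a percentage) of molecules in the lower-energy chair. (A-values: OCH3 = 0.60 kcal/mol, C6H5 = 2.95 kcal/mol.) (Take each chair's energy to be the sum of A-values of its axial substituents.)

C1 and C3 have the same parity, so for the trans isomer the two substituents are one axial and one equatorial in each chair.
Chair I (methoxy axial, phenyl equatorial): E = 0.60 kcal/mol; chair II (methoxy equatorial, phenyl axial): E = 2.95 kcal/mol.
ΔG = 2.35 kcal/mol between the two chairs.
K = exp(ΔG/RT) with R = 1.987×10⁻³ kcal mol⁻¹ K⁻¹ and T = 273 K gives K ≈ 76.1.
Fraction in the lower-energy chair = K/(K+1) = 98.7%.

98.7%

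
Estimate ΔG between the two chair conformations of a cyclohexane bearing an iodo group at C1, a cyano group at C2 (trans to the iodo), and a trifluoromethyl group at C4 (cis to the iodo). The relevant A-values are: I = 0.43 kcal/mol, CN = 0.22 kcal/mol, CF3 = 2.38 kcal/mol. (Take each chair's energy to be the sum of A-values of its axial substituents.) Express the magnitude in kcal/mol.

1.73 kcal/mol

Chair I (iodo axial, cyano axial, trifluoromethyl equatorial): E = 0.65 kcal/mol.
Chair II (iodo equatorial, cyano equatorial, trifluoromethyl axial): E = 2.38 kcal/mol.
ΔE = 2.38 − 0.65 = 1.73 kcal/mol; chair I is more stable.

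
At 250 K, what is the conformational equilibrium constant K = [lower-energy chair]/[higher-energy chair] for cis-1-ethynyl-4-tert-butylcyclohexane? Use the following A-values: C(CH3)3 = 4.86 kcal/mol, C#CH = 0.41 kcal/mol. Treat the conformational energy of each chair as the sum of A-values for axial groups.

C1 and C4 have opposite parity, so for the cis isomer the two substituents are one axial and one equatorial in each chair.
Chair I (tert-butyl axial, ethynyl equatorial): E = 4.86 kcal/mol; chair II (tert-butyl equatorial, ethynyl axial): E = 0.41 kcal/mol.
ΔG = 4.45 kcal/mol between the two chairs.
K = exp(ΔG/RT) with R = 1.987×10⁻³ kcal mol⁻¹ K⁻¹ and T = 250 K gives K ≈ 7.77e+03.

K ≈ 7772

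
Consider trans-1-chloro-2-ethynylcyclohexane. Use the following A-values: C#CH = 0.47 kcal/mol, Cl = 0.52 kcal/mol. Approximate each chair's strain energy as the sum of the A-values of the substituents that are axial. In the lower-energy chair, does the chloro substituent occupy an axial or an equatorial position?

C1 and C2 have opposite parity, so for the trans isomer the two substituents are e,e in one chair and a,a in the other.
Chair I (ethynyl axial, chloro axial): E = 0.99 kcal/mol.
Chair II (ethynyl equatorial, chloro equatorial): E = 0.00 kcal/mol.
Chair II is the more stable (lower-energy) conformer, and in that chair the chloro group is equatorial.

equatorial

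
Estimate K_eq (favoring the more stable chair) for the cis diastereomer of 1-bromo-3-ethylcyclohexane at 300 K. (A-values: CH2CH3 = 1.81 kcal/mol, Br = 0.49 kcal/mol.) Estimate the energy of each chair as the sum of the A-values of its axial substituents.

K ≈ 47.4

C1 and C3 have the same parity, so for the cis isomer the two substituents are e,e in one chair and a,a in the other.
Chair I (ethyl axial, bromo axial): E = 2.30 kcal/mol; chair II (ethyl equatorial, bromo equatorial): E = 0.00 kcal/mol.
ΔG = 2.30 kcal/mol between the two chairs.
K = exp(ΔG/RT) with R = 1.987×10⁻³ kcal mol⁻¹ K⁻¹ and T = 300 K gives K ≈ 47.4.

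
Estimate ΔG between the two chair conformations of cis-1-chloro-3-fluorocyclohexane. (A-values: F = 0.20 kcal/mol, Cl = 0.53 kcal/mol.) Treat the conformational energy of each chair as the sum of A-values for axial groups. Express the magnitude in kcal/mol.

0.73 kcal/mol

C1 and C3 have the same parity, so for the cis isomer the two substituents are e,e in one chair and a,a in the other.
Chair I (fluoro axial, chloro axial): E = 0.73 kcal/mol.
Chair II (fluoro equatorial, chloro equatorial): E = 0.00 kcal/mol.
ΔE = 0.73 − 0.00 = 0.73 kcal/mol; chair II is more stable.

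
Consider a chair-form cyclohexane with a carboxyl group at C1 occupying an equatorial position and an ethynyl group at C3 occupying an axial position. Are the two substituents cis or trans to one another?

trans

C1 and C3 have the same parity, so their axial bonds point in the same direction.
With same-parity carbons, two substituents on the same face are both axial or both equatorial; opposite faces give one of each.
Here the groups are equatorial/axial → opposite face → trans.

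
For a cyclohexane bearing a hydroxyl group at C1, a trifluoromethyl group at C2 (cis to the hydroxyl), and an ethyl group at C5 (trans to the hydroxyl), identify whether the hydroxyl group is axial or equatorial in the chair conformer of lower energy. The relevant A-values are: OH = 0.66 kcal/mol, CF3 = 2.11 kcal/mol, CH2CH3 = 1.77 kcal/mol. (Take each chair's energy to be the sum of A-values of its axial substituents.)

axial

Chair I (hydroxyl axial, trifluoromethyl equatorial, ethyl equatorial): E = 0.66 kcal/mol.
Chair II (hydroxyl equatorial, trifluoromethyl axial, ethyl axial): E = 3.88 kcal/mol.
Chair I is the more stable (lower-energy) conformer, and in that chair the hydroxyl group is axial.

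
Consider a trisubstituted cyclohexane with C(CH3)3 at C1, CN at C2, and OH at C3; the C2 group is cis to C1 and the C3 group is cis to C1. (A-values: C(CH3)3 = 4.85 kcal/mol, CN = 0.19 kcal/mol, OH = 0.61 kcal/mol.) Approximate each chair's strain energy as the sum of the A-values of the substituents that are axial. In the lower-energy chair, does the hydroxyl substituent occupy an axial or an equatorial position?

equatorial

Chair I (tert-butyl axial, cyano equatorial, hydroxyl axial): E = 5.46 kcal/mol.
Chair II (tert-butyl equatorial, cyano axial, hydroxyl equatorial): E = 0.19 kcal/mol.
Chair II is the more stable (lower-energy) conformer, and in that chair the hydroxyl group is equatorial.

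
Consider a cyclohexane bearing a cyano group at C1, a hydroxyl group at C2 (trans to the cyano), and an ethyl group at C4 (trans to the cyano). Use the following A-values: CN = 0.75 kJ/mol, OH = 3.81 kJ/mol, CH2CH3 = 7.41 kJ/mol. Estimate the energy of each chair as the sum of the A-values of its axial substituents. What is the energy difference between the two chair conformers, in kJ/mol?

11.97 kJ/mol

Chair I (cyano axial, hydroxyl axial, ethyl axial): E = 11.97 kJ/mol.
Chair II (cyano equatorial, hydroxyl equatorial, ethyl equatorial): E = 0.00 kJ/mol.
ΔE = 11.97 − 0.00 = 11.97 kJ/mol; chair II is more stable.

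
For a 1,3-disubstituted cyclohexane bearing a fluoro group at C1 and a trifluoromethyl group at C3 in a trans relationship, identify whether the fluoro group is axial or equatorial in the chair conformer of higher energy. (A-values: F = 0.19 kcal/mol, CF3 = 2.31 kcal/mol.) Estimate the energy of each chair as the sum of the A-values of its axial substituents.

equatorial

C1 and C3 have the same parity, so for the trans isomer the two substituents are one axial and one equatorial in each chair.
Chair I (fluoro axial, trifluoromethyl equatorial): E = 0.19 kcal/mol.
Chair II (fluoro equatorial, trifluoromethyl axial): E = 2.31 kcal/mol.
Chair II is the less stable (higher-energy) conformer, and in that chair the fluoro group is equatorial.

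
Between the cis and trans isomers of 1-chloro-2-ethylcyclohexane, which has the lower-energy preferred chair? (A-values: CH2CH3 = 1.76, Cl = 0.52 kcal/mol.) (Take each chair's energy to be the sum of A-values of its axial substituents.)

trans

At 1,2 positions (parity opposite): cis → (a,e or e,a); trans → (e,e or a,a).
Best chair for cis: E = 0.52 kcal/mol; best chair for trans: E = 0.00 kcal/mol.
The trans isomer is lower by 0.52 kcal/mol.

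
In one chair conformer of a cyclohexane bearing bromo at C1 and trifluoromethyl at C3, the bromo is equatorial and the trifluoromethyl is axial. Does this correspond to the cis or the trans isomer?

trans

C1 and C3 have the same parity, so their axial bonds point in the same direction.
With same-parity carbons, two substituents on the same face are both axial or both equatorial; opposite faces give one of each.
Here the groups are equatorial/axial → opposite face → trans.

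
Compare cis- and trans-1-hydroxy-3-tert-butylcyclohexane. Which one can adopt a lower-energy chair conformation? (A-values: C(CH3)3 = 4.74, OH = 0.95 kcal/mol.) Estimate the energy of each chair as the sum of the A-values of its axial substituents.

cis

At 1,3 positions (parity same): cis → (e,e or a,a); trans → (a,e or e,a).
Best chair for cis: E = 0.00 kcal/mol; best chair for trans: E = 0.95 kcal/mol.
The cis isomer is lower by 0.95 kcal/mol.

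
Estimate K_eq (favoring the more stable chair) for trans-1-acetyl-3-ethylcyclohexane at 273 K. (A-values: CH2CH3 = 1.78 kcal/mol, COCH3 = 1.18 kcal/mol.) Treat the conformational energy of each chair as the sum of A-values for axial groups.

C1 and C3 have the same parity, so for the trans isomer the two substituents are one axial and one equatorial in each chair.
Chair I (ethyl axial, acetyl equatorial): E = 1.78 kcal/mol; chair II (ethyl equatorial, acetyl axial): E = 1.18 kcal/mol.
ΔG = 0.60 kcal/mol between the two chairs.
K = exp(ΔG/RT) with R = 1.987×10⁻³ kcal mol⁻¹ K⁻¹ and T = 273 K gives K ≈ 3.02.

K ≈ 3.02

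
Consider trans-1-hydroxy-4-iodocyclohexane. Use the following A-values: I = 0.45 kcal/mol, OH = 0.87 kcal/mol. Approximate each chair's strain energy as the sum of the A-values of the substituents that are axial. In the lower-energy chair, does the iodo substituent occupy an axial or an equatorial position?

equatorial

C1 and C4 have opposite parity, so for the trans isomer the two substituents are e,e in one chair and a,a in the other.
Chair I (iodo axial, hydroxyl axial): E = 1.32 kcal/mol.
Chair II (iodo equatorial, hydroxyl equatorial): E = 0.00 kcal/mol.
Chair II is the more stable (lower-energy) conformer, and in that chair the iodo group is equatorial.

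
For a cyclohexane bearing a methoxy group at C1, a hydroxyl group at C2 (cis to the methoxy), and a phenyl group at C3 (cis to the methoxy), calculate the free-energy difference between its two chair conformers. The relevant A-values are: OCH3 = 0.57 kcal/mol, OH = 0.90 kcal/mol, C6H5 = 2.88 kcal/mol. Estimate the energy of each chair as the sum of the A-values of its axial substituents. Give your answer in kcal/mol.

2.55 kcal/mol

Chair I (methoxy axial, hydroxyl equatorial, phenyl axial): E = 3.45 kcal/mol.
Chair II (methoxy equatorial, hydroxyl axial, phenyl equatorial): E = 0.90 kcal/mol.
ΔE = 3.45 − 0.90 = 2.55 kcal/mol; chair II is more stable.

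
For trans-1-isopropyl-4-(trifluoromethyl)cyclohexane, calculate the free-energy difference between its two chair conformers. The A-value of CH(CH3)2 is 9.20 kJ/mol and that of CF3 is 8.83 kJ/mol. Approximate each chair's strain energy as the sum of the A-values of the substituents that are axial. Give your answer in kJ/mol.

18.03 kJ/mol

C1 and C4 have opposite parity, so for the trans isomer the two substituents are e,e in one chair and a,a in the other.
Chair I (isopropyl axial, trifluoromethyl axial): E = 18.03 kJ/mol.
Chair II (isopropyl equatorial, trifluoromethyl equatorial): E = 0.00 kJ/mol.
ΔE = 18.03 − 0.00 = 18.03 kJ/mol; chair II is more stable.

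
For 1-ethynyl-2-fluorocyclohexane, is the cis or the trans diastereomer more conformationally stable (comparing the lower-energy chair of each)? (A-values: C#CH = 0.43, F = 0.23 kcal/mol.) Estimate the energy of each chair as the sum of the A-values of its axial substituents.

trans

At 1,2 positions (parity opposite): cis → (a,e or e,a); trans → (e,e or a,a).
Best chair for cis: E = 0.23 kcal/mol; best chair for trans: E = 0.00 kcal/mol.
The trans isomer is lower by 0.23 kcal/mol.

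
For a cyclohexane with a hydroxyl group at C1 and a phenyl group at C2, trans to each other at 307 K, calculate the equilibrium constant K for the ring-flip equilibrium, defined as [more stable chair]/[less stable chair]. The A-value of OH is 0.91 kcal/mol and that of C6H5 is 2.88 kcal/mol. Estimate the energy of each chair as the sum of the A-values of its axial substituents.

K ≈ 499

C1 and C2 have opposite parity, so for the trans isomer the two substituents are e,e in one chair and a,a in the other.
Chair I (hydroxyl axial, phenyl axial): E = 3.79 kcal/mol; chair II (hydroxyl equatorial, phenyl equatorial): E = 0.00 kcal/mol.
ΔG = 3.79 kcal/mol between the two chairs.
K = exp(ΔG/RT) with R = 1.987×10⁻³ kcal mol⁻¹ K⁻¹ and T = 307 K gives K ≈ 499.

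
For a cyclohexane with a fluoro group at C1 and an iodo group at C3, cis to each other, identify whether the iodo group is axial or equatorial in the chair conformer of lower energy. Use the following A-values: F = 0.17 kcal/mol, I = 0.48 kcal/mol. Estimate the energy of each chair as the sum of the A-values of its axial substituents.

C1 and C3 have the same parity, so for the cis isomer the two substituents are e,e in one chair and a,a in the other.
Chair I (fluoro axial, iodo axial): E = 0.65 kcal/mol.
Chair II (fluoro equatorial, iodo equatorial): E = 0.00 kcal/mol.
Chair II is the more stable (lower-energy) conformer, and in that chair the iodo group is equatorial.

equatorial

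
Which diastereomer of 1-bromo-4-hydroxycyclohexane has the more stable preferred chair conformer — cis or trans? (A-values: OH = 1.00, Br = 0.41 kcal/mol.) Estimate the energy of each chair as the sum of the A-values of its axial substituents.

At 1,4 positions (parity opposite): cis → (a,e or e,a); trans → (e,e or a,a).
Best chair for cis: E = 0.41 kcal/mol; best chair for trans: E = 0.00 kcal/mol.
The trans isomer is lower by 0.41 kcal/mol.

trans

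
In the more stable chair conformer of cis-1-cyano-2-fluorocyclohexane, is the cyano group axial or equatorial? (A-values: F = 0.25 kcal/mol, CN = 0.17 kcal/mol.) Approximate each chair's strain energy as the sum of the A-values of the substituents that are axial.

C1 and C2 have opposite parity, so for the cis isomer the two substituents are one axial and one equatorial in each chair.
Chair I (fluoro axial, cyano equatorial): E = 0.25 kcal/mol.
Chair II (fluoro equatorial, cyano axial): E = 0.17 kcal/mol.
Chair II is the more stable (lower-energy) conformer, and in that chair the cyano group is axial.

axial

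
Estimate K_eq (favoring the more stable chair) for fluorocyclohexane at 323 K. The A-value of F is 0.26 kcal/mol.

K ≈ 1.50

One chair has the fluoro group axial (E = 0.26 kcal/mol) and the other has it equatorial (E = 0).
ΔG = 0.26 kcal/mol between the two chairs.
K = exp(ΔG/RT) with R = 1.987×10⁻³ kcal mol⁻¹ K⁻¹ and T = 323 K gives K ≈ 1.5.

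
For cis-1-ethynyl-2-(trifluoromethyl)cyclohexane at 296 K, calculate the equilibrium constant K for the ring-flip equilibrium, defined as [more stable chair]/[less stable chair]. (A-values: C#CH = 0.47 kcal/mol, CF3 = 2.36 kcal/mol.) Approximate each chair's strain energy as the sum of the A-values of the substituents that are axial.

K ≈ 24.9

C1 and C2 have opposite parity, so for the cis isomer the two substituents are one axial and one equatorial in each chair.
Chair I (ethynyl axial, trifluoromethyl equatorial): E = 0.47 kcal/mol; chair II (ethynyl equatorial, trifluoromethyl axial): E = 2.36 kcal/mol.
ΔG = 1.89 kcal/mol between the two chairs.
K = exp(ΔG/RT) with R = 1.987×10⁻³ kcal mol⁻¹ K⁻¹ and T = 296 K gives K ≈ 24.9.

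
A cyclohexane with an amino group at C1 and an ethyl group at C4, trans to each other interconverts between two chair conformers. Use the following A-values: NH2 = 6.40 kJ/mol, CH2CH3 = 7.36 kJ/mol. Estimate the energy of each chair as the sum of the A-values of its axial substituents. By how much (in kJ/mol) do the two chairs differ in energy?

C1 and C4 have opposite parity, so for the trans isomer the two substituents are e,e in one chair and a,a in the other.
Chair I (amino axial, ethyl axial): E = 13.76 kJ/mol.
Chair II (amino equatorial, ethyl equatorial): E = 0.00 kJ/mol.
ΔE = 13.76 − 0.00 = 13.76 kJ/mol; chair II is more stable.

13.76 kJ/mol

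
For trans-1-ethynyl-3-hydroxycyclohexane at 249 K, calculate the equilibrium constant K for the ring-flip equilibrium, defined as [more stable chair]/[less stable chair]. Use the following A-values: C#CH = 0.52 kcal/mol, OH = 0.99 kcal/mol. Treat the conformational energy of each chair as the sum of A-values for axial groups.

C1 and C3 have the same parity, so for the trans isomer the two substituents are one axial and one equatorial in each chair.
Chair I (ethynyl axial, hydroxyl equatorial): E = 0.52 kcal/mol; chair II (ethynyl equatorial, hydroxyl axial): E = 0.99 kcal/mol.
ΔG = 0.47 kcal/mol between the two chairs.
K = exp(ΔG/RT) with R = 1.987×10⁻³ kcal mol⁻¹ K⁻¹ and T = 249 K gives K ≈ 2.59.

K ≈ 2.59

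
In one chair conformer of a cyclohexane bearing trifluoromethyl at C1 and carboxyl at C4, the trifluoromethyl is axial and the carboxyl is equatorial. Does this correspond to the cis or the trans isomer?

cis

C1 and C4 have opposite parity, so their axial bonds point in opposite directions.
With opposite-parity carbons, two substituents on the same face are one axial and one equatorial; opposite faces give both axial or both equatorial.
Here the groups are axial/equatorial → same face → cis.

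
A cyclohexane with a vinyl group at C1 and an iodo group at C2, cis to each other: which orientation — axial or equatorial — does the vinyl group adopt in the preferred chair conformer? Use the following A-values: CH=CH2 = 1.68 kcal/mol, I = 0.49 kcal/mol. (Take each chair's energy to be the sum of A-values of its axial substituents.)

C1 and C2 have opposite parity, so for the cis isomer the two substituents are one axial and one equatorial in each chair.
Chair I (vinyl axial, iodo equatorial): E = 1.68 kcal/mol.
Chair II (vinyl equatorial, iodo axial): E = 0.49 kcal/mol.
Chair II is the more stable (lower-energy) conformer, and in that chair the vinyl group is equatorial.

equatorial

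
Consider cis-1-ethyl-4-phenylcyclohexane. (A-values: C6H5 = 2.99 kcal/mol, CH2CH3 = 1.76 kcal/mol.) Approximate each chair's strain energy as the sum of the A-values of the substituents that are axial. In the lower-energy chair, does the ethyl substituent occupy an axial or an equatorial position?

axial

C1 and C4 have opposite parity, so for the cis isomer the two substituents are one axial and one equatorial in each chair.
Chair I (phenyl axial, ethyl equatorial): E = 2.99 kcal/mol.
Chair II (phenyl equatorial, ethyl axial): E = 1.76 kcal/mol.
Chair II is the more stable (lower-energy) conformer, and in that chair the ethyl group is axial.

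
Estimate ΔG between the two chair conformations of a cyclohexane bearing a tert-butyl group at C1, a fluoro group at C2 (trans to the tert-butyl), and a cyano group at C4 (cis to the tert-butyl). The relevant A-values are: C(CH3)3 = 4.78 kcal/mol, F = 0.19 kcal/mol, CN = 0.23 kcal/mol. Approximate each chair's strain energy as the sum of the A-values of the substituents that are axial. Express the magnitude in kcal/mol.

4.74 kcal/mol

Chair I (tert-butyl axial, fluoro axial, cyano equatorial): E = 4.97 kcal/mol.
Chair II (tert-butyl equatorial, fluoro equatorial, cyano axial): E = 0.23 kcal/mol.
ΔE = 4.97 − 0.23 = 4.74 kcal/mol; chair II is more stable.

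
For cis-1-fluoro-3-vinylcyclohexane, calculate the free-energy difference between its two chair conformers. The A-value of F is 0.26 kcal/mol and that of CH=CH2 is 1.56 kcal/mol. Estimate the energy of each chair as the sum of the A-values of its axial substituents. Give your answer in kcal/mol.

C1 and C3 have the same parity, so for the cis isomer the two substituents are e,e in one chair and a,a in the other.
Chair I (fluoro axial, vinyl axial): E = 1.82 kcal/mol.
Chair II (fluoro equatorial, vinyl equatorial): E = 0.00 kcal/mol.
ΔE = 1.82 − 0.00 = 1.82 kcal/mol; chair II is more stable.

1.82 kcal/mol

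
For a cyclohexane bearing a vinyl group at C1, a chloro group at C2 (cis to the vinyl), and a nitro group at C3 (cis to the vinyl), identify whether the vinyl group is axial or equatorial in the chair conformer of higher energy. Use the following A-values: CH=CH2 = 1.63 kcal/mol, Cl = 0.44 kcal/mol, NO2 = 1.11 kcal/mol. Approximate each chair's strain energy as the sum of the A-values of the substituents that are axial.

Chair I (vinyl axial, chloro equatorial, nitro axial): E = 2.74 kcal/mol.
Chair II (vinyl equatorial, chloro axial, nitro equatorial): E = 0.44 kcal/mol.
Chair I is the less stable (higher-energy) conformer, and in that chair the vinyl group is axial.

axial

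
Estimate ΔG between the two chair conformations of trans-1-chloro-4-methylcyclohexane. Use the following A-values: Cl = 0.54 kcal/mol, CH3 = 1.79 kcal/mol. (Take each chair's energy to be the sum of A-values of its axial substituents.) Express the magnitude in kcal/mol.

2.33 kcal/mol

C1 and C4 have opposite parity, so for the trans isomer the two substituents are e,e in one chair and a,a in the other.
Chair I (chloro axial, methyl axial): E = 2.33 kcal/mol.
Chair II (chloro equatorial, methyl equatorial): E = 0.00 kcal/mol.
ΔE = 2.33 − 0.00 = 2.33 kcal/mol; chair II is more stable.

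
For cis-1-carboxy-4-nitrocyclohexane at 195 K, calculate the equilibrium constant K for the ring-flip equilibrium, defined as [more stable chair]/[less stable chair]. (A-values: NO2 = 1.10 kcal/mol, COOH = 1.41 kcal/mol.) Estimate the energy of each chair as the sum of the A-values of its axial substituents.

K ≈ 2.23

C1 and C4 have opposite parity, so for the cis isomer the two substituents are one axial and one equatorial in each chair.
Chair I (nitro axial, carboxyl equatorial): E = 1.10 kcal/mol; chair II (nitro equatorial, carboxyl axial): E = 1.41 kcal/mol.
ΔG = 0.31 kcal/mol between the two chairs.
K = exp(ΔG/RT) with R = 1.987×10⁻³ kcal mol⁻¹ K⁻¹ and T = 195 K gives K ≈ 2.23.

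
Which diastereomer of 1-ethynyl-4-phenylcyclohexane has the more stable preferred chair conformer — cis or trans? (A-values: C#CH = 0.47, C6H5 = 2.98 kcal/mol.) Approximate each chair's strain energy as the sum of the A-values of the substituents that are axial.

trans

At 1,4 positions (parity opposite): cis → (a,e or e,a); trans → (e,e or a,a).
Best chair for cis: E = 0.47 kcal/mol; best chair for trans: E = 0.00 kcal/mol.
The trans isomer is lower by 0.47 kcal/mol.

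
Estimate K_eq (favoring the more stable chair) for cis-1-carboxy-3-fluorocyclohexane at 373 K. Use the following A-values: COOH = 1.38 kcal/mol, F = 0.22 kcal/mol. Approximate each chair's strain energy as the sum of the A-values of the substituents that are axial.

K ≈ 8.66

C1 and C3 have the same parity, so for the cis isomer the two substituents are e,e in one chair and a,a in the other.
Chair I (carboxyl axial, fluoro axial): E = 1.60 kcal/mol; chair II (carboxyl equatorial, fluoro equatorial): E = 0.00 kcal/mol.
ΔG = 1.60 kcal/mol between the two chairs.
K = exp(ΔG/RT) with R = 1.987×10⁻³ kcal mol⁻¹ K⁻¹ and T = 373 K gives K ≈ 8.66.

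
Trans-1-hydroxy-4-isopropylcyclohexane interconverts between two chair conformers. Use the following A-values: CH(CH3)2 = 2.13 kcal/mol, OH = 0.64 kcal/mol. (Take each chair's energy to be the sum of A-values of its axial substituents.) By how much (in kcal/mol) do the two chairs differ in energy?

2.77 kcal/mol

C1 and C4 have opposite parity, so for the trans isomer the two substituents are e,e in one chair and a,a in the other.
Chair I (isopropyl axial, hydroxyl axial): E = 2.77 kcal/mol.
Chair II (isopropyl equatorial, hydroxyl equatorial): E = 0.00 kcal/mol.
ΔE = 2.77 − 0.00 = 2.77 kcal/mol; chair II is more stable.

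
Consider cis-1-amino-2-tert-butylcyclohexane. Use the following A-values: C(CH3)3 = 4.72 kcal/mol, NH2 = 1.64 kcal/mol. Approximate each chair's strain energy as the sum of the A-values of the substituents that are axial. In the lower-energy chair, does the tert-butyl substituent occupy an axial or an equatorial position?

C1 and C2 have opposite parity, so for the cis isomer the two substituents are one axial and one equatorial in each chair.
Chair I (tert-butyl axial, amino equatorial): E = 4.72 kcal/mol.
Chair II (tert-butyl equatorial, amino axial): E = 1.64 kcal/mol.
Chair II is the more stable (lower-energy) conformer, and in that chair the tert-butyl group is equatorial.

equatorial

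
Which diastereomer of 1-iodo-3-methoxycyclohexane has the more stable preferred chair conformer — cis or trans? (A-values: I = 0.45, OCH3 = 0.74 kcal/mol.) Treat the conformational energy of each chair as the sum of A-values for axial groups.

At 1,3 positions (parity same): cis → (e,e or a,a); trans → (a,e or e,a).
Best chair for cis: E = 0.00 kcal/mol; best chair for trans: E = 0.45 kcal/mol.
The cis isomer is lower by 0.45 kcal/mol.

cis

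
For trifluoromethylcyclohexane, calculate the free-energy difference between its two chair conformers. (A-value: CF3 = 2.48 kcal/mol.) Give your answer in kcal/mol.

A monosubstituted cyclohexane has one chair with the trifluoromethyl group axial (E = A = 2.48 kcal/mol) and one with it equatorial (E = 0).
ΔE = 2.48 − 0 = 2.48 kcal/mol.

2.48 kcal/mol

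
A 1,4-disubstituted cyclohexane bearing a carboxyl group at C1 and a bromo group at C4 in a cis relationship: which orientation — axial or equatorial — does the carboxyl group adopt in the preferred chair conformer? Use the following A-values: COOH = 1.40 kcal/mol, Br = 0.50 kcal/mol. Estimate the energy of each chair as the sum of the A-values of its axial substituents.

C1 and C4 have opposite parity, so for the cis isomer the two substituents are one axial and one equatorial in each chair.
Chair I (carboxyl axial, bromo equatorial): E = 1.40 kcal/mol.
Chair II (carboxyl equatorial, bromo axial): E = 0.50 kcal/mol.
Chair II is the more stable (lower-energy) conformer, and in that chair the carboxyl group is equatorial.

equatorial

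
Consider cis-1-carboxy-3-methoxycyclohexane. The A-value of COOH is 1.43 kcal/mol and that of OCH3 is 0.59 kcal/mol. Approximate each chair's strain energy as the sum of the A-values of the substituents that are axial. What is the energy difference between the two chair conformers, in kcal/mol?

2.02 kcal/mol

C1 and C3 have the same parity, so for the cis isomer the two substituents are e,e in one chair and a,a in the other.
Chair I (carboxyl axial, methoxy axial): E = 2.02 kcal/mol.
Chair II (carboxyl equatorial, methoxy equatorial): E = 0.00 kcal/mol.
ΔE = 2.02 − 0.00 = 2.02 kcal/mol; chair II is more stable.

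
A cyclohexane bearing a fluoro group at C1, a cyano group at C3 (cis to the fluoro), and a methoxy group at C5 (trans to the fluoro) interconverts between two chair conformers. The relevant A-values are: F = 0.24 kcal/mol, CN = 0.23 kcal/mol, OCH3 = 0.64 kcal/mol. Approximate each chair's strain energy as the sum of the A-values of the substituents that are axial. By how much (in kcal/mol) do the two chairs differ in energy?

0.17 kcal/mol

Chair I (fluoro axial, cyano axial, methoxy equatorial): E = 0.47 kcal/mol.
Chair II (fluoro equatorial, cyano equatorial, methoxy axial): E = 0.64 kcal/mol.
ΔE = 0.64 − 0.47 = 0.17 kcal/mol; chair I is more stable.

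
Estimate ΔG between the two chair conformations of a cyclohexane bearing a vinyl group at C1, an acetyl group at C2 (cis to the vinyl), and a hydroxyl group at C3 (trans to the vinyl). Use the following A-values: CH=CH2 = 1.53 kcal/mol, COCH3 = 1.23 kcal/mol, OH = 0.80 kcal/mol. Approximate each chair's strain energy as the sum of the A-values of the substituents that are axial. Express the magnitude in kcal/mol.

Chair I (vinyl axial, acetyl equatorial, hydroxyl equatorial): E = 1.53 kcal/mol.
Chair II (vinyl equatorial, acetyl axial, hydroxyl axial): E = 2.03 kcal/mol.
ΔE = 2.03 − 1.53 = 0.50 kcal/mol; chair I is more stable.

0.50 kcal/mol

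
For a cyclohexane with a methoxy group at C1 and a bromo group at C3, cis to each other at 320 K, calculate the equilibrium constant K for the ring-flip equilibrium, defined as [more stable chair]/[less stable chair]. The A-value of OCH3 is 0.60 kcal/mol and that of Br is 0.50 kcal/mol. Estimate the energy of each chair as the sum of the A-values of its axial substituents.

K ≈ 5.64

C1 and C3 have the same parity, so for the cis isomer the two substituents are e,e in one chair and a,a in the other.
Chair I (methoxy axial, bromo axial): E = 1.10 kcal/mol; chair II (methoxy equatorial, bromo equatorial): E = 0.00 kcal/mol.
ΔG = 1.10 kcal/mol between the two chairs.
K = exp(ΔG/RT) with R = 1.987×10⁻³ kcal mol⁻¹ K⁻¹ and T = 320 K gives K ≈ 5.64.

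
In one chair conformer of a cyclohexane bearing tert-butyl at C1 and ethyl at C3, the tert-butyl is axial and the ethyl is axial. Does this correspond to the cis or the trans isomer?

C1 and C3 have the same parity, so their axial bonds point in the same direction.
With same-parity carbons, two substituents on the same face are both axial or both equatorial; opposite faces give one of each.
Here the groups are axial/axial → same face → cis.

cis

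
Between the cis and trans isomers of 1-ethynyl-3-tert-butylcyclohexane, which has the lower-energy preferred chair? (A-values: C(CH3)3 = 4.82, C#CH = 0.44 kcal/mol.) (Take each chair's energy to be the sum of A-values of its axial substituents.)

cis

At 1,3 positions (parity same): cis → (e,e or a,a); trans → (a,e or e,a).
Best chair for cis: E = 0.00 kcal/mol; best chair for trans: E = 0.44 kcal/mol.
The cis isomer is lower by 0.44 kcal/mol.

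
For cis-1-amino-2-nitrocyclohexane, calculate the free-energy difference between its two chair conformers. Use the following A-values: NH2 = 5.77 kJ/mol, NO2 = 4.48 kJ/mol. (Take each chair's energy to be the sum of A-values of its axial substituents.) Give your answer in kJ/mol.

C1 and C2 have opposite parity, so for the cis isomer the two substituents are one axial and one equatorial in each chair.
Chair I (amino axial, nitro equatorial): E = 5.77 kJ/mol.
Chair II (amino equatorial, nitro axial): E = 4.48 kJ/mol.
ΔE = 5.77 − 4.48 = 1.29 kJ/mol; chair II is more stable.

1.29 kJ/mol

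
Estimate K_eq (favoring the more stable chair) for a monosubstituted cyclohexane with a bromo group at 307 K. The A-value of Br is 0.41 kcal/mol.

One chair has the bromo group axial (E = 0.41 kcal/mol) and the other has it equatorial (E = 0).
ΔG = 0.41 kcal/mol between the two chairs.
K = exp(ΔG/RT) with R = 1.987×10⁻³ kcal mol⁻¹ K⁻¹ and T = 307 K gives K ≈ 1.96.

K ≈ 1.96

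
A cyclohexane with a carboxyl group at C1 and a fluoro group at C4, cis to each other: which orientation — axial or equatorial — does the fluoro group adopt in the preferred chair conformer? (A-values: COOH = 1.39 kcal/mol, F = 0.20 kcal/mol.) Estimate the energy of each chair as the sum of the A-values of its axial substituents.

axial

C1 and C4 have opposite parity, so for the cis isomer the two substituents are one axial and one equatorial in each chair.
Chair I (carboxyl axial, fluoro equatorial): E = 1.39 kcal/mol.
Chair II (carboxyl equatorial, fluoro axial): E = 0.20 kcal/mol.
Chair II is the more stable (lower-energy) conformer, and in that chair the fluoro group is axial.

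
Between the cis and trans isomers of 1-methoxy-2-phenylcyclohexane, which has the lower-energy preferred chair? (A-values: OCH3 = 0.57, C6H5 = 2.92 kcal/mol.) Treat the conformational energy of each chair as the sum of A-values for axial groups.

At 1,2 positions (parity opposite): cis → (a,e or e,a); trans → (e,e or a,a).
Best chair for cis: E = 0.57 kcal/mol; best chair for trans: E = 0.00 kcal/mol.
The trans isomer is lower by 0.57 kcal/mol.

trans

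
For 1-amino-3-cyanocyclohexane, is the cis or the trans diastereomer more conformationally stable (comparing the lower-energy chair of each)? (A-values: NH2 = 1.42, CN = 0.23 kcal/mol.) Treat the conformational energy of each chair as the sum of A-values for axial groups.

At 1,3 positions (parity same): cis → (e,e or a,a); trans → (a,e or e,a).
Best chair for cis: E = 0.00 kcal/mol; best chair for trans: E = 0.23 kcal/mol.
The cis isomer is lower by 0.23 kcal/mol.

cis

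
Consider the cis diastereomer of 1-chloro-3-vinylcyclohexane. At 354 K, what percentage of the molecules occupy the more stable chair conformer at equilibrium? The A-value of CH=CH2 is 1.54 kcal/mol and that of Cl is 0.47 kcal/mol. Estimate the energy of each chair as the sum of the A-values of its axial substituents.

94.6%

C1 and C3 have the same parity, so for the cis isomer the two substituents are e,e in one chair and a,a in the other.
Chair I (vinyl axial, chloro axial): E = 2.01 kcal/mol; chair II (vinyl equatorial, chloro equatorial): E = 0.00 kcal/mol.
ΔG = 2.01 kcal/mol between the two chairs.
K = exp(ΔG/RT) with R = 1.987×10⁻³ kcal mol⁻¹ K⁻¹ and T = 354 K gives K ≈ 17.4.
Fraction in the lower-energy chair = K/(K+1) = 94.6%.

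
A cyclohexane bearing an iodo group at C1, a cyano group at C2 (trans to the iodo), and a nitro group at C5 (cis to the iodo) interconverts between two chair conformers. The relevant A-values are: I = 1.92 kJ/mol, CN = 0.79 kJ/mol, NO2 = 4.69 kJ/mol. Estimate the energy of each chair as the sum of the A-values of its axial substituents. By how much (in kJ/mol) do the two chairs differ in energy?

Chair I (iodo axial, cyano axial, nitro axial): E = 7.40 kJ/mol.
Chair II (iodo equatorial, cyano equatorial, nitro equatorial): E = 0.00 kJ/mol.
ΔE = 7.40 − 0.00 = 7.40 kJ/mol; chair II is more stable.

7.40 kJ/mol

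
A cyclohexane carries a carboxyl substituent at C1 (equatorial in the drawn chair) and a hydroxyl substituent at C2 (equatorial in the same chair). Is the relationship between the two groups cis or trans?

C1 and C2 have opposite parity, so their axial bonds point in opposite directions.
With opposite-parity carbons, two substituents on the same face are one axial and one equatorial; opposite faces give both axial or both equatorial.
Here the groups are equatorial/equatorial → opposite face → trans.

trans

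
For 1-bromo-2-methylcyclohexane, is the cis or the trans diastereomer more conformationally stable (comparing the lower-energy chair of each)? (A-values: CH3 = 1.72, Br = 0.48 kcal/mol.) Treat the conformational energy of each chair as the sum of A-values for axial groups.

At 1,2 positions (parity opposite): cis → (a,e or e,a); trans → (e,e or a,a).
Best chair for cis: E = 0.48 kcal/mol; best chair for trans: E = 0.00 kcal/mol.
The trans isomer is lower by 0.48 kcal/mol.

trans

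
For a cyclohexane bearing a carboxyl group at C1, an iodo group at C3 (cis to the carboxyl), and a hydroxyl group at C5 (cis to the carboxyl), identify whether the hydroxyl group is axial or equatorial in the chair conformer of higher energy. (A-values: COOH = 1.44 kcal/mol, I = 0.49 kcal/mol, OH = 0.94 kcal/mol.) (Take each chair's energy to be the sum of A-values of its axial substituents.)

Chair I (carboxyl axial, iodo axial, hydroxyl axial): E = 2.87 kcal/mol.
Chair II (carboxyl equatorial, iodo equatorial, hydroxyl equatorial): E = 0.00 kcal/mol.
Chair I is the less stable (higher-energy) conformer, and in that chair the hydroxyl group is axial.

axial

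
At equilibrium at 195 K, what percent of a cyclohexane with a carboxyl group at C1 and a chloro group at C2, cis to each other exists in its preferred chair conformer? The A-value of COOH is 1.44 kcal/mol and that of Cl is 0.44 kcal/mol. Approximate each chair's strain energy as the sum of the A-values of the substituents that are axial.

93.0%

C1 and C2 have opposite parity, so for the cis isomer the two substituents are one axial and one equatorial in each chair.
Chair I (carboxyl axial, chloro equatorial): E = 1.44 kcal/mol; chair II (carboxyl equatorial, chloro axial): E = 0.44 kcal/mol.
ΔG = 1.00 kcal/mol between the two chairs.
K = exp(ΔG/RT) with R = 1.987×10⁻³ kcal mol⁻¹ K⁻¹ and T = 195 K gives K ≈ 13.2.
Fraction in the lower-energy chair = K/(K+1) = 93.0%.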